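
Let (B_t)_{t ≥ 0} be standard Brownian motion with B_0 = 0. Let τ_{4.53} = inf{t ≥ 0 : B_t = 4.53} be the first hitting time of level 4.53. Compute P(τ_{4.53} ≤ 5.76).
P(τ_{4.53} ≤ 5.76) = 2(1 − Φ(4.53/√5.76)) = 2(1 − Φ(1.8875)) ≈ 0.0591

By the reflection principle for standard BM, P(τ_b ≤ t) = 2 · P(B_t ≥ b). Since B_t ~ N(0, t), P(B_t ≥ 4.53) = 1 − Φ(4.53/√t) = 1 − Φ(4.53/√5.76) = 1 − Φ(1.8875) ≈ 0.02955. Doubling: P(τ_{4.53} ≤ 5.76) ≈ 2 · 0.02955 = 0.05910 ≈ 0.0591.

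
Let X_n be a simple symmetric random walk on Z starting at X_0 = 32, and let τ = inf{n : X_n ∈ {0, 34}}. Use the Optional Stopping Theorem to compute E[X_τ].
E[X_τ] = 32

X_n is a martingale and τ is a bounded-mean stopping time (indeed τ is finite a.s. with bounded expectation since the walk is in a bounded region). By the OST, E[X_τ] = E[X_0] = 32. Equivalently: E[X_τ] = 34 · P(hit 34 first) + 0 · P(hit 0 first) = 34 · (32/34) = 32.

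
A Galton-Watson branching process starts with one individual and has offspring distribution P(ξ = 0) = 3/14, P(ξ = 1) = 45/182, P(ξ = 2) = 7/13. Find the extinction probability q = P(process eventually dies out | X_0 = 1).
q = 39/98

The pgf is f(s) = 3/14 + 45/182·s + 7/13·s². The extinction probability q is the smallest fixed point of f in [0, 1]. Setting s = f(s):
  7/13·s² + (45/182 − 1)·s + 3/14 = 0
  7/13·s² − (3/14 + 7/13)·s + 3/14 = 0
which factors as (s − 1)·(7/13·s − 3/14) = 0, giving roots s = 1 and s = (3/14)/(7/13) = 39/98.
Mean offspring μ = 45/182 + 2·7/13 = 241/182 > 1 (supercritical), so q < 1. The extinction probability is the smaller root: q = (3/14)/(7/13) = 39/98.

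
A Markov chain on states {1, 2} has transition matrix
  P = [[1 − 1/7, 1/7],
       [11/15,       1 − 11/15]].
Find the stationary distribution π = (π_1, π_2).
π_1 = 77/92, π_2 = 15/92

Solve πP = π with π_1 + π_2 = 1. From πP = π: π_1 · (1 − 1/7) + π_2 · 11/15 = π_1 ⇒ π_2 · 11/15 = π_1 · 1/7 ⇒ π_2/π_1 = (1/7)/(11/15) = 15/77. Together with π_1 + π_2 = 1:
  π_1 = (11/15)/(1/7 + 11/15) = (11/15)/(92/105) = 77/92,
  π_2 = (1/7)/(1/7 + 11/15) = (1/7)/(92/105) = 15/92.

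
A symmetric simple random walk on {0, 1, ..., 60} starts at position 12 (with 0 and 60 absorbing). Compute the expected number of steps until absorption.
E[τ | X_0 = 12] = 576

Let v_k = E[τ | X_0 = k]. Boundary: v_0 = v_60 = 0. Recurrence: v_k = 1 + (v_{k-1} + v_{k+1})/2 for 1 ≤ k ≤ 59. The particular solution to v_k − (v_{k-1} + v_{k+1})/2 = 1 is v_k = −k^2. Adding homogeneous solution A + B k and matching boundaries gives v_k = k (60 − k). Substituting k = 12: v_12 = 12 · 48 = 576.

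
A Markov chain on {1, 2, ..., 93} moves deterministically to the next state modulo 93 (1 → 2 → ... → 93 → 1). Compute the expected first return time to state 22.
E[T_22 | X_0 = 22] = 93

The chain cycles deterministically, so starting at state 22 it returns in exactly 93 steps. Equivalently, the stationary distribution is uniform π_j = 1/93 for every state j, so by Kac's formula E[T_22] = 1/π_22 = 93.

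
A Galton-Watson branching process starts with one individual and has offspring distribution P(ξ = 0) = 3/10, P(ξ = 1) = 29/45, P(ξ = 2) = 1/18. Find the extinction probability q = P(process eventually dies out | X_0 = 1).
q = 1

Mean offspring μ = 0·3/10 + 1·29/45 + 2·1/18 = 34/45 ≤ 1. For μ ≤ 1 with offspring not concentrated at 1, the Galton-Watson process goes extinct almost surely, so q = 1.
(Algebraic check: The pgf is f(s) = 3/10 + 29/45·s + 1/18·s². The extinction probability q is the smallest fixed point of f in [0, 1]. Setting s = f(s):
  1/18·s² + (29/45 − 1)·s + 3/10 = 0
  1/18·s² − (3/10 + 1/18)·s + 3/10 = 0
which factors as (s − 1)·(1/18·s − 3/10) = 0, giving roots s = 1 and s = (3/10)/(1/18) = 27/5. Since 27/5 ≥ 1, the smallest root in [0, 1] is s = 1.)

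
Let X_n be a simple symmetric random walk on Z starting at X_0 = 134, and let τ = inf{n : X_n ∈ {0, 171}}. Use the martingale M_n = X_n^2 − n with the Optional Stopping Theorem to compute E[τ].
E[τ] = 4958

M_n = X_n^2 − n is a martingale (since E[X_{n+1}^2 | F_n] = X_n^2 + 1). By OST (τ has finite mean in a bounded region), E[M_τ] = E[M_0] = X_0^2 − 0 = 134^2 = 17956. Also E[M_τ] = E[X_τ^2] − E[τ]. The walk exits at 0 or 171, with P(hit 171 first) = 134/171, so E[X_τ^2] = 171^2 · 134/171 + 0 = 22914. Thus E[τ] = E[X_τ^2] − E[M_τ] = 22914 − 17956 = 4958 = 134(171 − 134) = 4958.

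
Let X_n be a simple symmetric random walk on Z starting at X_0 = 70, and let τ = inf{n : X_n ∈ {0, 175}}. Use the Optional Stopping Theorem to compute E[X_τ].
E[X_τ] = 70

X_n is a martingale and τ is a bounded-mean stopping time (indeed τ is finite a.s. with bounded expectation since the walk is in a bounded region). By the OST, E[X_τ] = E[X_0] = 70. Equivalently: E[X_τ] = 175 · P(hit 175 first) + 0 · P(hit 0 first) = 175 · (70/175) = 70.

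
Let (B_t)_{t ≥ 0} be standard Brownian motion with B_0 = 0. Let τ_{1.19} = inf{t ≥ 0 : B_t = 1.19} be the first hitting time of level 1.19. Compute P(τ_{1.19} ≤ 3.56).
P(τ_{1.19} ≤ 3.56) = 2(1 − Φ(1.19/√3.56)) = 2(1 − Φ(0.6307)) ≈ 0.5282

By the reflection principle for standard BM, P(τ_b ≤ t) = 2 · P(B_t ≥ b). Since B_t ~ N(0, t), P(B_t ≥ 1.19) = 1 − Φ(1.19/√t) = 1 − Φ(1.19/√3.56) = 1 − Φ(0.6307) ≈ 0.26412. Doubling: P(τ_{1.19} ≤ 3.56) ≈ 2 · 0.26412 = 0.52824 ≈ 0.5282.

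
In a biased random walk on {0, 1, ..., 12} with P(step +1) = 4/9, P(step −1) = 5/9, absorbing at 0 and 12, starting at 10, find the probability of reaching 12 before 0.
P(hit 12 before 0) = (1 − (5/4)^10) / (1 − (5/4)^12) = 15496976/25262601

Let u_k denote P(reach 12 before 0 | start at k). Boundary: u_0 = 0, u_12 = 1. Recurrence: u_k = 4/9·u_{k+1} + 5/9·u_{k-1} for 1 ≤ k ≤ 11. Try u_k = A + B·r^k with r = q/p = (5/9)/(4/9) = 5/4. Substitution satisfies the recurrence; boundary conditions give:
  u_k = (1 − r^k) / (1 − r^N) = (1 − (5/4)^10) / (1 − (5/4)^12) = 15496976/25262601.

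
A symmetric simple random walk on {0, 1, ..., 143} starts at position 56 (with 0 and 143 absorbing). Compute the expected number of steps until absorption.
E[τ | X_0 = 56] = 4872

Let v_k = E[τ | X_0 = k]. Boundary: v_0 = v_143 = 0. Recurrence: v_k = 1 + (v_{k-1} + v_{k+1})/2 for 1 ≤ k ≤ 142. The particular solution to v_k − (v_{k-1} + v_{k+1})/2 = 1 is v_k = −k^2. Adding homogeneous solution A + B k and matching boundaries gives v_k = k (143 − k). Substituting k = 56: v_56 = 56 · 87 = 4872.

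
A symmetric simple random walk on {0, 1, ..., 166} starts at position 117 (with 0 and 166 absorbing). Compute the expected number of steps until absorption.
E[τ | X_0 = 117] = 5733

Let v_k = E[τ | X_0 = k]. Boundary: v_0 = v_166 = 0. Recurrence: v_k = 1 + (v_{k-1} + v_{k+1})/2 for 1 ≤ k ≤ 165. The particular solution to v_k − (v_{k-1} + v_{k+1})/2 = 1 is v_k = −k^2. Adding homogeneous solution A + B k and matching boundaries gives v_k = k (166 − k). Substituting k = 117: v_117 = 117 · 49 = 5733.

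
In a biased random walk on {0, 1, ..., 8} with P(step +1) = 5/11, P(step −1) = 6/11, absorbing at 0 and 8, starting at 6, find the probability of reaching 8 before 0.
P(hit 8 before 0) = (1 − (6/5)^6) / (1 − (6/5)^8) = 70525/117181

Let u_k denote P(reach 8 before 0 | start at k). Boundary: u_0 = 0, u_8 = 1. Recurrence: u_k = 5/11·u_{k+1} + 6/11·u_{k-1} for 1 ≤ k ≤ 7. Try u_k = A + B·r^k with r = q/p = (6/11)/(5/11) = 6/5. Substitution satisfies the recurrence; boundary conditions give:
  u_k = (1 − r^k) / (1 − r^N) = (1 − (6/5)^6) / (1 − (6/5)^8) = 70525/117181.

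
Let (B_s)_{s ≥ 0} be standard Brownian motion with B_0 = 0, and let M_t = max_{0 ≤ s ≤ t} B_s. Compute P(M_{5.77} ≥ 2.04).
P(M_{5.77} ≥ 2.04) = 2·P(B_{5.77} ≥ 2.04) = 2(1 − Φ(2.04/√5.77)) ≈ 0.3957

By the reflection principle for Brownian motion, P(M_t ≥ a) = 2 · P(B_t ≥ a) for a ≥ 0. Since B_t ~ N(0, t), P(B_t ≥ 2.04) = 1 − Φ(2.04/√t) = 1 − Φ(2.04/√5.77) = 1 − Φ(0.8493). So
  P(M_{5.77} ≥ 2.04) = 2(1 − Φ(0.8493)) ≈ 0.3957.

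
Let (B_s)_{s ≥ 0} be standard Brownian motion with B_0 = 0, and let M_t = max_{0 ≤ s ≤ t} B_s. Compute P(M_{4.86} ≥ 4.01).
P(M_{4.86} ≥ 4.01) = 2·P(B_{4.86} ≥ 4.01) = 2(1 − Φ(4.01/√4.86)) ≈ 0.0689

By the reflection principle for Brownian motion, P(M_t ≥ a) = 2 · P(B_t ≥ a) for a ≥ 0. Since B_t ~ N(0, t), P(B_t ≥ 4.01) = 1 − Φ(4.01/√t) = 1 − Φ(4.01/√4.86) = 1 − Φ(1.8190). So
  P(M_{4.86} ≥ 4.01) = 2(1 − Φ(1.8190)) ≈ 0.0689.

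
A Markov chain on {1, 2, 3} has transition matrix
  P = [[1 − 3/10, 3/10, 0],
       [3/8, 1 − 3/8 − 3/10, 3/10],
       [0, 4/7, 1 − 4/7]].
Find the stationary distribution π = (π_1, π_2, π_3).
π = (50/111, 40/111, 7/37)

This is a birth-death chain on three states, which satisfies detailed balance: π_1 · P_{12} = π_2 · P_{21} and π_2 · P_{23} = π_3 · P_{32}.
From π_1 · 3/10 = π_2 · 3/8: π_2/π_1 = (3/10)/(3/8) = 4/5.
From π_2 · 3/10 = π_3 · 4/7: π_3/π_2 = (3/10)/(4/7) = 21/40.
Take π_1 proportional to 1; then unnormalized π = (1, 4/5, 21/50). Normalize by dividing by the sum 111/50:
  π = (50/111, 40/111, 7/37).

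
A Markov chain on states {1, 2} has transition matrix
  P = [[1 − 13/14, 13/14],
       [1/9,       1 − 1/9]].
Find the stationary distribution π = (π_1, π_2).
π_1 = 14/131, π_2 = 117/131

Solve πP = π with π_1 + π_2 = 1. From πP = π: π_1 · (1 − 13/14) + π_2 · 1/9 = π_1 ⇒ π_2 · 1/9 = π_1 · 13/14 ⇒ π_2/π_1 = (13/14)/(1/9) = 117/14. Together with π_1 + π_2 = 1:
  π_1 = (1/9)/(13/14 + 1/9) = (1/9)/(131/126) = 14/131,
  π_2 = (13/14)/(13/14 + 1/9) = (13/14)/(131/126) = 117/131.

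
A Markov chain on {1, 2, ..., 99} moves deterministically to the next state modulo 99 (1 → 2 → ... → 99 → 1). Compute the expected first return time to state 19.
E[T_19 | X_0 = 19] = 99

The chain cycles deterministically, so starting at state 19 it returns in exactly 99 steps. Equivalently, the stationary distribution is uniform π_j = 1/99 for every state j, so by Kac's formula E[T_19] = 1/π_19 = 99.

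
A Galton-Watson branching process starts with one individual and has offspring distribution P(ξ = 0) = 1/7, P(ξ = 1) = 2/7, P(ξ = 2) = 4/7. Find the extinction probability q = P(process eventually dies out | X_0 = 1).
q = 1/4

The pgf is f(s) = 1/7 + 2/7·s + 4/7·s². The extinction probability q is the smallest fixed point of f in [0, 1]. Setting s = f(s):
  4/7·s² + (2/7 − 1)·s + 1/7 = 0
  4/7·s² − (1/7 + 4/7)·s + 1/7 = 0
which factors as (s − 1)·(4/7·s − 1/7) = 0, giving roots s = 1 and s = (1/7)/(4/7) = 1/4.
Mean offspring μ = 2/7 + 2·4/7 = 10/7 > 1 (supercritical), so q < 1. The extinction probability is the smaller root: q = (1/7)/(4/7) = 1/4.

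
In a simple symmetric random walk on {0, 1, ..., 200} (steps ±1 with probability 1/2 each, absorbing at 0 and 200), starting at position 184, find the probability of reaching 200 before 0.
P(hit 200 before 0) = 184/200 = 23/25

Let u_k = P(hit 200 before 0 | start at k). Then u_0 = 0, u_200 = 1, and u_k = u_{k-1}/2 + u_{k+1}/2 for 1 ≤ k ≤ 199. This harmonic recurrence is solved by u_k = k/200, giving u_184 = 184/200 = 23/25.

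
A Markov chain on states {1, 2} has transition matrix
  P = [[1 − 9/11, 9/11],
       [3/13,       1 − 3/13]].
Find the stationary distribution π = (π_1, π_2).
π_1 = 11/50, π_2 = 39/50

Solve πP = π with π_1 + π_2 = 1. From πP = π: π_1 · (1 − 9/11) + π_2 · 3/13 = π_1 ⇒ π_2 · 3/13 = π_1 · 9/11 ⇒ π_2/π_1 = (9/11)/(3/13) = 39/11. Together with π_1 + π_2 = 1:
  π_1 = (3/13)/(9/11 + 3/13) = (3/13)/(150/143) = 11/50,
  π_2 = (9/11)/(9/11 + 3/13) = (9/11)/(150/143) = 39/50.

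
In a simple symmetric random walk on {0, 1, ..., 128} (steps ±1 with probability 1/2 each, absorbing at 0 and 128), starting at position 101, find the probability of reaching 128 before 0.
P(hit 128 before 0) = 101/128

Let u_k = P(hit 128 before 0 | start at k). Then u_0 = 0, u_128 = 1, and u_k = u_{k-1}/2 + u_{k+1}/2 for 1 ≤ k ≤ 127. This harmonic recurrence is solved by u_k = k/128, giving u_101 = 101/128.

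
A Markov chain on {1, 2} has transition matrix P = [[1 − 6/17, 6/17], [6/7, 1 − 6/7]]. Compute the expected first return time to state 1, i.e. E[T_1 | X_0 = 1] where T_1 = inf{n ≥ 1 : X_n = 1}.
E[T_1 | X_0 = 1] = 1/π_1 = 24/17

For an irreducible recurrent Markov chain with stationary distribution π, E[T_i | X_0 = i] = 1/π_i (Kac's formula). Here π_1 = (6/7)/(6/17 + 6/7) = (6/7)/(144/119) = 17/24, so E[T_1 | X_0 = 1] = 1/π_1 = (6/17 + 6/7)/(6/7) = (144/119)/(6/7) = 24/17.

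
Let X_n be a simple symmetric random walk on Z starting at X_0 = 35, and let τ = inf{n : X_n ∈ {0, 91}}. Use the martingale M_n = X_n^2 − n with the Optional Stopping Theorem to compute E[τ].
E[τ] = 1960

M_n = X_n^2 − n is a martingale (since E[X_{n+1}^2 | F_n] = X_n^2 + 1). By OST (τ has finite mean in a bounded region), E[M_τ] = E[M_0] = X_0^2 − 0 = 35^2 = 1225. Also E[M_τ] = E[X_τ^2] − E[τ]. The walk exits at 0 or 91, with P(hit 91 first) = 35/91, so E[X_τ^2] = 91^2 · 35/91 + 0 = 3185. Thus E[τ] = E[X_τ^2] − E[M_τ] = 3185 − 1225 = 1960 = 35(91 − 35) = 1960.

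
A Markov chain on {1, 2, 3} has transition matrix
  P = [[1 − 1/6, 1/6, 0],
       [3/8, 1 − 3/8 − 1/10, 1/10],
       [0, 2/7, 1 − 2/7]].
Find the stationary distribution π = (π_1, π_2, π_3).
π = (5/8, 5/18, 7/72)

This is a birth-death chain on three states, which satisfies detailed balance: π_1 · P_{12} = π_2 · P_{21} and π_2 · P_{23} = π_3 · P_{32}.
From π_1 · 1/6 = π_2 · 3/8: π_2/π_1 = (1/6)/(3/8) = 4/9.
From π_2 · 1/10 = π_3 · 2/7: π_3/π_2 = (1/10)/(2/7) = 7/20.
Take π_1 proportional to 1; then unnormalized π = (1, 4/9, 7/45). Normalize by dividing by the sum 8/5:
  π = (5/8, 5/18, 7/72).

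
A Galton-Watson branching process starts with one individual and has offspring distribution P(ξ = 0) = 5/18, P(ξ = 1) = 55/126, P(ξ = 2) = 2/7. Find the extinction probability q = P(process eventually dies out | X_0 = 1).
q = 35/36

The pgf is f(s) = 5/18 + 55/126·s + 2/7·s². The extinction probability q is the smallest fixed point of f in [0, 1]. Setting s = f(s):
  2/7·s² + (55/126 − 1)·s + 5/18 = 0
  2/7·s² − (5/18 + 2/7)·s + 5/18 = 0
which factors as (s − 1)·(2/7·s − 5/18) = 0, giving roots s = 1 and s = (5/18)/(2/7) = 35/36.
Mean offspring μ = 55/126 + 2·2/7 = 127/126 > 1 (supercritical), so q < 1. The extinction probability is the smaller root: q = (5/18)/(2/7) = 35/36.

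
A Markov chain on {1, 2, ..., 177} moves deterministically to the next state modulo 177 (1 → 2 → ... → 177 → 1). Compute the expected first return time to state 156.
E[T_156 | X_0 = 156] = 177

The chain cycles deterministically, so starting at state 156 it returns in exactly 177 steps. Equivalently, the stationary distribution is uniform π_j = 1/177 for every state j, so by Kac's formula E[T_156] = 1/π_156 = 177.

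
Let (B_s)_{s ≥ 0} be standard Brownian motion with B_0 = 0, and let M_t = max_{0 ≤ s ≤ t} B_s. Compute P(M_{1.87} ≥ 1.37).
P(M_{1.87} ≥ 1.37) = 2·P(B_{1.87} ≥ 1.37) = 2(1 − Φ(1.37/√1.87)) ≈ 0.3164

By the reflection principle for Brownian motion, P(M_t ≥ a) = 2 · P(B_t ≥ a) for a ≥ 0. Since B_t ~ N(0, t), P(B_t ≥ 1.37) = 1 − Φ(1.37/√t) = 1 − Φ(1.37/√1.87) = 1 − Φ(1.0018). So
  P(M_{1.87} ≥ 1.37) = 2(1 − Φ(1.0018)) ≈ 0.3164.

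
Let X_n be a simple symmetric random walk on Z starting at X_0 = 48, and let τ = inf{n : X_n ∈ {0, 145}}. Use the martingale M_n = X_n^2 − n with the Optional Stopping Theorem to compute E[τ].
E[τ] = 4656

M_n = X_n^2 − n is a martingale (since E[X_{n+1}^2 | F_n] = X_n^2 + 1). By OST (τ has finite mean in a bounded region), E[M_τ] = E[M_0] = X_0^2 − 0 = 48^2 = 2304. Also E[M_τ] = E[X_τ^2] − E[τ]. The walk exits at 0 or 145, with P(hit 145 first) = 48/145, so E[X_τ^2] = 145^2 · 48/145 + 0 = 6960. Thus E[τ] = E[X_τ^2] − E[M_τ] = 6960 − 2304 = 4656 = 48(145 − 48) = 4656.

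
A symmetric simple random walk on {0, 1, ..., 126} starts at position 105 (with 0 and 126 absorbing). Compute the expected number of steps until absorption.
E[τ | X_0 = 105] = 2205

Let v_k = E[τ | X_0 = k]. Boundary: v_0 = v_126 = 0. Recurrence: v_k = 1 + (v_{k-1} + v_{k+1})/2 for 1 ≤ k ≤ 125. The particular solution to v_k − (v_{k-1} + v_{k+1})/2 = 1 is v_k = −k^2. Adding homogeneous solution A + B k and matching boundaries gives v_k = k (126 − k). Substituting k = 105: v_105 = 105 · 21 = 2205.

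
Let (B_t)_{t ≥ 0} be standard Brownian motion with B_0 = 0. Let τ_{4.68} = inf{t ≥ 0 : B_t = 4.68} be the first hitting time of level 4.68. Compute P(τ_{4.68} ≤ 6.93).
P(τ_{4.68} ≤ 6.93) = 2(1 − Φ(4.68/√6.93)) = 2(1 − Φ(1.7778)) ≈ 0.0754

By the reflection principle for standard BM, P(τ_b ≤ t) = 2 · P(B_t ≥ b). Since B_t ~ N(0, t), P(B_t ≥ 4.68) = 1 − Φ(4.68/√t) = 1 − Φ(4.68/√6.93) = 1 − Φ(1.7778) ≈ 0.03772. Doubling: P(τ_{4.68} ≤ 6.93) ≈ 2 · 0.03772 = 0.07544 ≈ 0.0754.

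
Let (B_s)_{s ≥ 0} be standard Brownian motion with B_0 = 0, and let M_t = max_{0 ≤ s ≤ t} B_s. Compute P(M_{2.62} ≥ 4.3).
P(M_{2.62} ≥ 4.3) = 2·P(B_{2.62} ≥ 4.3) = 2(1 − Φ(4.3/√2.62)) ≈ 0.0079

By the reflection principle for Brownian motion, P(M_t ≥ a) = 2 · P(B_t ≥ a) for a ≥ 0. Since B_t ~ N(0, t), P(B_t ≥ 4.3) = 1 − Φ(4.3/√t) = 1 − Φ(4.3/√2.62) = 1 − Φ(2.6565). So
  P(M_{2.62} ≥ 4.3) = 2(1 − Φ(2.6565)) ≈ 0.0079.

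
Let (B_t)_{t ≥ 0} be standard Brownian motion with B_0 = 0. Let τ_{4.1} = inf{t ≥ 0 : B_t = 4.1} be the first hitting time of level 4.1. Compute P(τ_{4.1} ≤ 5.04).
P(τ_{4.1} ≤ 5.04) = 2(1 − Φ(4.1/√5.04)) = 2(1 − Φ(1.8263)) ≈ 0.0678

By the reflection principle for standard BM, P(τ_b ≤ t) = 2 · P(B_t ≥ b). Since B_t ~ N(0, t), P(B_t ≥ 4.1) = 1 − Φ(4.1/√t) = 1 − Φ(4.1/√5.04) = 1 − Φ(1.8263) ≈ 0.03390. Doubling: P(τ_{4.1} ≤ 5.04) ≈ 2 · 0.03390 = 0.06780 ≈ 0.0678.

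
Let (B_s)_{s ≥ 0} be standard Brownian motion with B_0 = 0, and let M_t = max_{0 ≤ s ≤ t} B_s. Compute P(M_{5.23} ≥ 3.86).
P(M_{5.23} ≥ 3.86) = 2·P(B_{5.23} ≥ 3.86) = 2(1 − Φ(3.86/√5.23)) ≈ 0.0914

By the reflection principle for Brownian motion, P(M_t ≥ a) = 2 · P(B_t ≥ a) for a ≥ 0. Since B_t ~ N(0, t), P(B_t ≥ 3.86) = 1 − Φ(3.86/√t) = 1 − Φ(3.86/√5.23) = 1 − Φ(1.6879). So
  P(M_{5.23} ≥ 3.86) = 2(1 − Φ(1.6879)) ≈ 0.0914.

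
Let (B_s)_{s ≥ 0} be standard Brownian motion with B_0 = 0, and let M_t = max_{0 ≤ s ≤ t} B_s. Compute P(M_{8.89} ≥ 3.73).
P(M_{8.89} ≥ 3.73) = 2·P(B_{8.89} ≥ 3.73) = 2(1 − Φ(3.73/√8.89)) ≈ 0.2109

By the reflection principle for Brownian motion, P(M_t ≥ a) = 2 · P(B_t ≥ a) for a ≥ 0. Since B_t ~ N(0, t), P(B_t ≥ 3.73) = 1 − Φ(3.73/√t) = 1 − Φ(3.73/√8.89) = 1 − Φ(1.2510). So
  P(M_{8.89} ≥ 3.73) = 2(1 − Φ(1.2510)) ≈ 0.2109.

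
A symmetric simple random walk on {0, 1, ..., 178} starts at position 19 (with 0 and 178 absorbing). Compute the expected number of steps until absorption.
E[τ | X_0 = 19] = 3021

Let v_k = E[τ | X_0 = k]. Boundary: v_0 = v_178 = 0. Recurrence: v_k = 1 + (v_{k-1} + v_{k+1})/2 for 1 ≤ k ≤ 177. The particular solution to v_k − (v_{k-1} + v_{k+1})/2 = 1 is v_k = −k^2. Adding homogeneous solution A + B k and matching boundaries gives v_k = k (178 − k). Substituting k = 19: v_19 = 19 · 159 = 3021.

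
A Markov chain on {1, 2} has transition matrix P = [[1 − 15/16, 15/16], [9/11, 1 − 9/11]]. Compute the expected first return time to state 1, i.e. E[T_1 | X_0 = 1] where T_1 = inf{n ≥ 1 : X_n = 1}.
E[T_1 | X_0 = 1] = 1/π_1 = 103/48

For an irreducible recurrent Markov chain with stationary distribution π, E[T_i | X_0 = i] = 1/π_i (Kac's formula). Here π_1 = (9/11)/(15/16 + 9/11) = (9/11)/(309/176) = 48/103, so E[T_1 | X_0 = 1] = 1/π_1 = (15/16 + 9/11)/(9/11) = (309/176)/(9/11) = 103/48.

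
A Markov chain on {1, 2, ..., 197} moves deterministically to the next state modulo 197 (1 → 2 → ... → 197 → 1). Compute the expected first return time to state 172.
E[T_172 | X_0 = 172] = 197

The chain cycles deterministically, so starting at state 172 it returns in exactly 197 steps. Equivalently, the stationary distribution is uniform π_j = 1/197 for every state j, so by Kac's formula E[T_172] = 1/π_172 = 197.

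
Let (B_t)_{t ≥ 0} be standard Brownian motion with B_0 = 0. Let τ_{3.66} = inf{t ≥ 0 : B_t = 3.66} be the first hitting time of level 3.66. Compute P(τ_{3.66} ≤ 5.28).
P(τ_{3.66} ≤ 5.28) = 2(1 − Φ(3.66/√5.28)) = 2(1 − Φ(1.5928)) ≈ 0.1112

By the reflection principle for standard BM, P(τ_b ≤ t) = 2 · P(B_t ≥ b). Since B_t ~ N(0, t), P(B_t ≥ 3.66) = 1 − Φ(3.66/√t) = 1 − Φ(3.66/√5.28) = 1 − Φ(1.5928) ≈ 0.05560. Doubling: P(τ_{3.66} ≤ 5.28) ≈ 2 · 0.05560 = 0.11120 ≈ 0.1112.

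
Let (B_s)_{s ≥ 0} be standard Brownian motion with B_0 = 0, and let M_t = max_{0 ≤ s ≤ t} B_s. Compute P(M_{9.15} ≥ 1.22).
P(M_{9.15} ≥ 1.22) = 2·P(B_{9.15} ≥ 1.22) = 2(1 − Φ(1.22/√9.15)) ≈ 0.6867

By the reflection principle for Brownian motion, P(M_t ≥ a) = 2 · P(B_t ≥ a) for a ≥ 0. Since B_t ~ N(0, t), P(B_t ≥ 1.22) = 1 − Φ(1.22/√t) = 1 − Φ(1.22/√9.15) = 1 − Φ(0.4033). So
  P(M_{9.15} ≥ 1.22) = 2(1 − Φ(0.4033)) ≈ 0.6867.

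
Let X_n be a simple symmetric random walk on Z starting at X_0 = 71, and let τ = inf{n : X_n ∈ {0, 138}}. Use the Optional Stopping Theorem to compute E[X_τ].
E[X_τ] = 71

X_n is a martingale and τ is a bounded-mean stopping time (indeed τ is finite a.s. with bounded expectation since the walk is in a bounded region). By the OST, E[X_τ] = E[X_0] = 71. Equivalently: E[X_τ] = 138 · P(hit 138 first) + 0 · P(hit 0 first) = 138 · (71/138) = 71.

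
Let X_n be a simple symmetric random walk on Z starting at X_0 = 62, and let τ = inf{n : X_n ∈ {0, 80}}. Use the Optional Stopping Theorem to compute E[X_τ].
E[X_τ] = 62

X_n is a martingale and τ is a bounded-mean stopping time (indeed τ is finite a.s. with bounded expectation since the walk is in a bounded region). By the OST, E[X_τ] = E[X_0] = 62. Equivalently: E[X_τ] = 80 · P(hit 80 first) + 0 · P(hit 0 first) = 80 · (62/80) = 62.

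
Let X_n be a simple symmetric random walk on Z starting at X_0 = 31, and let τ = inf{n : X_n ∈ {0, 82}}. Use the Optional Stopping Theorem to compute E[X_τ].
E[X_τ] = 31

X_n is a martingale and τ is a bounded-mean stopping time (indeed τ is finite a.s. with bounded expectation since the walk is in a bounded region). By the OST, E[X_τ] = E[X_0] = 31. Equivalently: E[X_τ] = 82 · P(hit 82 first) + 0 · P(hit 0 first) = 82 · (31/82) = 31.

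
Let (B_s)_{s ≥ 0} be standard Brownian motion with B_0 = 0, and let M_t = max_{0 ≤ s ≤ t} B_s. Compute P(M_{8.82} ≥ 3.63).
P(M_{8.82} ≥ 3.63) = 2·P(B_{8.82} ≥ 3.63) = 2(1 − Φ(3.63/√8.82)) ≈ 0.2216

By the reflection principle for Brownian motion, P(M_t ≥ a) = 2 · P(B_t ≥ a) for a ≥ 0. Since B_t ~ N(0, t), P(B_t ≥ 3.63) = 1 − Φ(3.63/√t) = 1 − Φ(3.63/√8.82) = 1 − Φ(1.2223). So
  P(M_{8.82} ≥ 3.63) = 2(1 − Φ(1.2223)) ≈ 0.2216.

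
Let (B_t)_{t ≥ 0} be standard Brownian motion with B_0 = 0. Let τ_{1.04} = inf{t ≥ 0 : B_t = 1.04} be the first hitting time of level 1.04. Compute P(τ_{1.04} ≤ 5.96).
P(τ_{1.04} ≤ 5.96) = 2(1 − Φ(1.04/√5.96)) = 2(1 − Φ(0.4260)) ≈ 0.6701

By the reflection principle for standard BM, P(τ_b ≤ t) = 2 · P(B_t ≥ b). Since B_t ~ N(0, t), P(B_t ≥ 1.04) = 1 − Φ(1.04/√t) = 1 − Φ(1.04/√5.96) = 1 − Φ(0.4260) ≈ 0.33505. Doubling: P(τ_{1.04} ≤ 5.96) ≈ 2 · 0.33505 = 0.67010 ≈ 0.6701.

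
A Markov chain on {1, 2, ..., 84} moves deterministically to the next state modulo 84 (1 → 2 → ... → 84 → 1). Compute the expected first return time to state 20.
E[T_20 | X_0 = 20] = 84

The chain cycles deterministically, so starting at state 20 it returns in exactly 84 steps. Equivalently, the stationary distribution is uniform π_j = 1/84 for every state j, so by Kac's formula E[T_20] = 1/π_20 = 84.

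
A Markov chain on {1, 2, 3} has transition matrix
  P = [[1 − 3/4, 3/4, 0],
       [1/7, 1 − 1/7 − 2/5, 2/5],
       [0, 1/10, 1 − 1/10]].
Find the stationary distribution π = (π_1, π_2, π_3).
π = (4/109, 21/109, 84/109)

This is a birth-death chain on three states, which satisfies detailed balance: π_1 · P_{12} = π_2 · P_{21} and π_2 · P_{23} = π_3 · P_{32}.
From π_1 · 3/4 = π_2 · 1/7: π_2/π_1 = (3/4)/(1/7) = 21/4.
From π_2 · 2/5 = π_3 · 1/10: π_3/π_2 = (2/5)/(1/10) = 4.
Take π_1 proportional to 1; then unnormalized π = (1, 21/4, 21). Normalize by dividing by the sum 109/4:
  π = (4/109, 21/109, 84/109).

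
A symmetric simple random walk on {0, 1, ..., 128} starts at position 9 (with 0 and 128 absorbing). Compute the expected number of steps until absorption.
E[τ | X_0 = 9] = 1071

Let v_k = E[τ | X_0 = k]. Boundary: v_0 = v_128 = 0. Recurrence: v_k = 1 + (v_{k-1} + v_{k+1})/2 for 1 ≤ k ≤ 127. The particular solution to v_k − (v_{k-1} + v_{k+1})/2 = 1 is v_k = −k^2. Adding homogeneous solution A + B k and matching boundaries gives v_k = k (128 − k). Substituting k = 9: v_9 = 9 · 119 = 1071.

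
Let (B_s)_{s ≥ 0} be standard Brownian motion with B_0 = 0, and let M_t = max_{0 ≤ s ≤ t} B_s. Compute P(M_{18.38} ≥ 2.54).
P(M_{18.38} ≥ 2.54) = 2·P(B_{18.38} ≥ 2.54) = 2(1 − Φ(2.54/√18.38)) ≈ 0.5535

By the reflection principle for Brownian motion, P(M_t ≥ a) = 2 · P(B_t ≥ a) for a ≥ 0. Since B_t ~ N(0, t), P(B_t ≥ 2.54) = 1 − Φ(2.54/√t) = 1 − Φ(2.54/√18.38) = 1 − Φ(0.5925). So
  P(M_{18.38} ≥ 2.54) = 2(1 − Φ(0.5925)) ≈ 0.5535.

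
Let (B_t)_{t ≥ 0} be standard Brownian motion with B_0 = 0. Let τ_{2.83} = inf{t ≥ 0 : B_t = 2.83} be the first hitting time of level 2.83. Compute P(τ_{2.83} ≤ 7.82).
P(τ_{2.83} ≤ 7.82) = 2(1 − Φ(2.83/√7.82)) = 2(1 − Φ(1.0120)) ≈ 0.3115

By the reflection principle for standard BM, P(τ_b ≤ t) = 2 · P(B_t ≥ b). Since B_t ~ N(0, t), P(B_t ≥ 2.83) = 1 − Φ(2.83/√t) = 1 − Φ(2.83/√7.82) = 1 − Φ(1.0120) ≈ 0.15577. Doubling: P(τ_{2.83} ≤ 7.82) ≈ 2 · 0.15577 = 0.31154 ≈ 0.3115.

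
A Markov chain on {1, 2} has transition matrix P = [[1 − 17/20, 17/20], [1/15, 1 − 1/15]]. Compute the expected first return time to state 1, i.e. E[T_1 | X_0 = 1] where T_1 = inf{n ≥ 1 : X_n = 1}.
E[T_1 | X_0 = 1] = 1/π_1 = 55/4

For an irreducible recurrent Markov chain with stationary distribution π, E[T_i | X_0 = i] = 1/π_i (Kac's formula). Here π_1 = (1/15)/(17/20 + 1/15) = (1/15)/(11/12) = 4/55, so E[T_1 | X_0 = 1] = 1/π_1 = (17/20 + 1/15)/(1/15) = (11/12)/(1/15) = 55/4.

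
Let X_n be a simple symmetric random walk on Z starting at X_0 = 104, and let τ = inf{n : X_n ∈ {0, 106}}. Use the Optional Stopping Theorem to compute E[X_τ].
E[X_τ] = 104

X_n is a martingale and τ is a bounded-mean stopping time (indeed τ is finite a.s. with bounded expectation since the walk is in a bounded region). By the OST, E[X_τ] = E[X_0] = 104. Equivalently: E[X_τ] = 106 · P(hit 106 first) + 0 · P(hit 0 first) = 106 · (104/106) = 104.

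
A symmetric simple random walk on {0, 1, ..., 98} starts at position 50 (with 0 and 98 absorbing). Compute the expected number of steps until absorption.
E[τ | X_0 = 50] = 2400

Let v_k = E[τ | X_0 = k]. Boundary: v_0 = v_98 = 0. Recurrence: v_k = 1 + (v_{k-1} + v_{k+1})/2 for 1 ≤ k ≤ 97. The particular solution to v_k − (v_{k-1} + v_{k+1})/2 = 1 is v_k = −k^2. Adding homogeneous solution A + B k and matching boundaries gives v_k = k (98 − k). Substituting k = 50: v_50 = 50 · 48 = 2400.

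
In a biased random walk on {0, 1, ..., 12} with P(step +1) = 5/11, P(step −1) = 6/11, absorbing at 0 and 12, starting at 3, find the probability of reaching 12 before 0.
P(hit 12 before 0) = (1 − (6/5)^3) / (1 − (6/5)^12) = 1953125/21237821

Let u_k denote P(reach 12 before 0 | start at k). Boundary: u_0 = 0, u_12 = 1. Recurrence: u_k = 5/11·u_{k+1} + 6/11·u_{k-1} for 1 ≤ k ≤ 11. Try u_k = A + B·r^k with r = q/p = (6/11)/(5/11) = 6/5. Substitution satisfies the recurrence; boundary conditions give:
  u_k = (1 − r^k) / (1 − r^N) = (1 − (6/5)^3) / (1 − (6/5)^12) = 1953125/21237821.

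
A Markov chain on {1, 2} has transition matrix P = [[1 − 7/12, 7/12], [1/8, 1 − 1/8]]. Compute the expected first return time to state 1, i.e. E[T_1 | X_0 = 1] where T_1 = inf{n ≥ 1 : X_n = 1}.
E[T_1 | X_0 = 1] = 1/π_1 = 17/3

For an irreducible recurrent Markov chain with stationary distribution π, E[T_i | X_0 = i] = 1/π_i (Kac's formula). Here π_1 = (1/8)/(7/12 + 1/8) = (1/8)/(17/24) = 3/17, so E[T_1 | X_0 = 1] = 1/π_1 = (7/12 + 1/8)/(1/8) = (17/24)/(1/8) = 17/3.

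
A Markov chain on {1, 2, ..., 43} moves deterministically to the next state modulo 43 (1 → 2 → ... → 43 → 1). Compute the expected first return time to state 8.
E[T_8 | X_0 = 8] = 43

The chain cycles deterministically, so starting at state 8 it returns in exactly 43 steps. Equivalently, the stationary distribution is uniform π_j = 1/43 for every state j, so by Kac's formula E[T_8] = 1/π_8 = 43.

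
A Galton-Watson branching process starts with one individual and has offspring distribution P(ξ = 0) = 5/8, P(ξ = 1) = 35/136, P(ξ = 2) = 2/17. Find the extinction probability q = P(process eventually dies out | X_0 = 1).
q = 1

Mean offspring μ = 0·5/8 + 1·35/136 + 2·2/17 = 67/136 ≤ 1. For μ ≤ 1 with offspring not concentrated at 1, the Galton-Watson process goes extinct almost surely, so q = 1.
(Algebraic check: The pgf is f(s) = 5/8 + 35/136·s + 2/17·s². The extinction probability q is the smallest fixed point of f in [0, 1]. Setting s = f(s):
  2/17·s² + (35/136 − 1)·s + 5/8 = 0
  2/17·s² − (5/8 + 2/17)·s + 5/8 = 0
which factors as (s − 1)·(2/17·s − 5/8) = 0, giving roots s = 1 and s = (5/8)/(2/17) = 85/16. Since 85/16 ≥ 1, the smallest root in [0, 1] is s = 1.)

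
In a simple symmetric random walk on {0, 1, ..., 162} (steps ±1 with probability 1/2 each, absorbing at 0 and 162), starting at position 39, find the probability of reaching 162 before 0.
P(hit 162 before 0) = 39/162 = 13/54

Let u_k = P(hit 162 before 0 | start at k). Then u_0 = 0, u_162 = 1, and u_k = u_{k-1}/2 + u_{k+1}/2 for 1 ≤ k ≤ 161. This harmonic recurrence is solved by u_k = k/162, giving u_39 = 39/162 = 13/54.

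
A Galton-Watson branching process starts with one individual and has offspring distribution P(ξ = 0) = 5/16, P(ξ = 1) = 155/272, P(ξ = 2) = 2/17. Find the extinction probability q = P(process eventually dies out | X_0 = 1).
q = 1

Mean offspring μ = 0·5/16 + 1·155/272 + 2·2/17 = 219/272 ≤ 1. For μ ≤ 1 with offspring not concentrated at 1, the Galton-Watson process goes extinct almost surely, so q = 1.
(Algebraic check: The pgf is f(s) = 5/16 + 155/272·s + 2/17·s². The extinction probability q is the smallest fixed point of f in [0, 1]. Setting s = f(s):
  2/17·s² + (155/272 − 1)·s + 5/16 = 0
  2/17·s² − (5/16 + 2/17)·s + 5/16 = 0
which factors as (s − 1)·(2/17·s − 5/16) = 0, giving roots s = 1 and s = (5/16)/(2/17) = 85/32. Since 85/32 ≥ 1, the smallest root in [0, 1] is s = 1.)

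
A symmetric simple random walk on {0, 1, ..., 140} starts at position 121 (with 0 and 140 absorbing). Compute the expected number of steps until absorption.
E[τ | X_0 = 121] = 2299

Let v_k = E[τ | X_0 = k]. Boundary: v_0 = v_140 = 0. Recurrence: v_k = 1 + (v_{k-1} + v_{k+1})/2 for 1 ≤ k ≤ 139. The particular solution to v_k − (v_{k-1} + v_{k+1})/2 = 1 is v_k = −k^2. Adding homogeneous solution A + B k and matching boundaries gives v_k = k (140 − k). Substituting k = 121: v_121 = 121 · 19 = 2299.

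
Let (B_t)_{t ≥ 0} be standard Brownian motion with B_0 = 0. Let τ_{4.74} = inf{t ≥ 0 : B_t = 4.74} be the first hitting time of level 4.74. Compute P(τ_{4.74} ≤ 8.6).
P(τ_{4.74} ≤ 8.6) = 2(1 − Φ(4.74/√8.6)) = 2(1 − Φ(1.6163)) ≈ 0.1060

By the reflection principle for standard BM, P(τ_b ≤ t) = 2 · P(B_t ≥ b). Since B_t ~ N(0, t), P(B_t ≥ 4.74) = 1 − Φ(4.74/√t) = 1 − Φ(4.74/√8.6) = 1 − Φ(1.6163) ≈ 0.05301. Doubling: P(τ_{4.74} ≤ 8.6) ≈ 2 · 0.05301 = 0.10602 ≈ 0.1060.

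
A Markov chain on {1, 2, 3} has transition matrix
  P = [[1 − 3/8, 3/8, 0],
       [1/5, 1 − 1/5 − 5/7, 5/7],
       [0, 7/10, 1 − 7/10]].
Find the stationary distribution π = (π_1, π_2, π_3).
π = (392/1877, 735/1877, 750/1877)

This is a birth-death chain on three states, which satisfies detailed balance: π_1 · P_{12} = π_2 · P_{21} and π_2 · P_{23} = π_3 · P_{32}.
From π_1 · 3/8 = π_2 · 1/5: π_2/π_1 = (3/8)/(1/5) = 15/8.
From π_2 · 5/7 = π_3 · 7/10: π_3/π_2 = (5/7)/(7/10) = 50/49.
Take π_1 proportional to 1; then unnormalized π = (1, 15/8, 375/196). Normalize by dividing by the sum 1877/392:
  π = (392/1877, 735/1877, 750/1877).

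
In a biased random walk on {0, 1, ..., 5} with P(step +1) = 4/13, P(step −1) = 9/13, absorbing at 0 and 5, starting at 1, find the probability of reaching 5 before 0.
P(hit 5 before 0) = (1 − (9/4)^1) / (1 − (9/4)^5) = 256/11605

Let u_k denote P(reach 5 before 0 | start at k). Boundary: u_0 = 0, u_5 = 1. Recurrence: u_k = 4/13·u_{k+1} + 9/13·u_{k-1} for 1 ≤ k ≤ 4. Try u_k = A + B·r^k with r = q/p = (9/13)/(4/13) = 9/4. Substitution satisfies the recurrence; boundary conditions give:
  u_k = (1 − r^k) / (1 − r^N) = (1 − (9/4)^1) / (1 − (9/4)^5) = 256/11605.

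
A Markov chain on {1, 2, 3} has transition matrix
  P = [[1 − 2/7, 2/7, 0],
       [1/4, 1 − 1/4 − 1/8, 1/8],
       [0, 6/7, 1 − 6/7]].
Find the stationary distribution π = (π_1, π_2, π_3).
π = (42/97, 48/97, 7/97)

This is a birth-death chain on three states, which satisfies detailed balance: π_1 · P_{12} = π_2 · P_{21} and π_2 · P_{23} = π_3 · P_{32}.
From π_1 · 2/7 = π_2 · 1/4: π_2/π_1 = (2/7)/(1/4) = 8/7.
From π_2 · 1/8 = π_3 · 6/7: π_3/π_2 = (1/8)/(6/7) = 7/48.
Take π_1 proportional to 1; then unnormalized π = (1, 8/7, 1/6). Normalize by dividing by the sum 97/42:
  π = (42/97, 48/97, 7/97).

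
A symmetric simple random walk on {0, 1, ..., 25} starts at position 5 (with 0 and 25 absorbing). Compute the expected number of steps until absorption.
E[τ | X_0 = 5] = 100

Let v_k = E[τ | X_0 = k]. Boundary: v_0 = v_25 = 0. Recurrence: v_k = 1 + (v_{k-1} + v_{k+1})/2 for 1 ≤ k ≤ 24. The particular solution to v_k − (v_{k-1} + v_{k+1})/2 = 1 is v_k = −k^2. Adding homogeneous solution A + B k and matching boundaries gives v_k = k (25 − k). Substituting k = 5: v_5 = 5 · 20 = 100.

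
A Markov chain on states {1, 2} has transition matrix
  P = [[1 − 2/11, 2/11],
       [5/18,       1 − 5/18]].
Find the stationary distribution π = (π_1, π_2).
π_1 = 55/91, π_2 = 36/91

Solve πP = π with π_1 + π_2 = 1. From πP = π: π_1 · (1 − 2/11) + π_2 · 5/18 = π_1 ⇒ π_2 · 5/18 = π_1 · 2/11 ⇒ π_2/π_1 = (2/11)/(5/18) = 36/55. Together with π_1 + π_2 = 1:
  π_1 = (5/18)/(2/11 + 5/18) = (5/18)/(91/198) = 55/91,
  π_2 = (2/11)/(2/11 + 5/18) = (2/11)/(91/198) = 36/91.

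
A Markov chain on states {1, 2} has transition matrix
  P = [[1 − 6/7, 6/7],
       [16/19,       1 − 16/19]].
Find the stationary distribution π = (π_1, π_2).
π_1 = 56/113, π_2 = 57/113

Solve πP = π with π_1 + π_2 = 1. From πP = π: π_1 · (1 − 6/7) + π_2 · 16/19 = π_1 ⇒ π_2 · 16/19 = π_1 · 6/7 ⇒ π_2/π_1 = (6/7)/(16/19) = 57/56. Together with π_1 + π_2 = 1:
  π_1 = (16/19)/(6/7 + 16/19) = (16/19)/(226/133) = 56/113,
  π_2 = (6/7)/(6/7 + 16/19) = (6/7)/(226/133) = 57/113.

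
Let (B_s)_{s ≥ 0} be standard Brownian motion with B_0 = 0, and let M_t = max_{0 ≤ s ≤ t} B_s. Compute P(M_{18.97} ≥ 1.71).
P(M_{18.97} ≥ 1.71) = 2·P(B_{18.97} ≥ 1.71) = 2(1 − Φ(1.71/√18.97)) ≈ 0.6946

By the reflection principle for Brownian motion, P(M_t ≥ a) = 2 · P(B_t ≥ a) for a ≥ 0. Since B_t ~ N(0, t), P(B_t ≥ 1.71) = 1 − Φ(1.71/√t) = 1 − Φ(1.71/√18.97) = 1 − Φ(0.3926). So
  P(M_{18.97} ≥ 1.71) = 2(1 − Φ(0.3926)) ≈ 0.6946.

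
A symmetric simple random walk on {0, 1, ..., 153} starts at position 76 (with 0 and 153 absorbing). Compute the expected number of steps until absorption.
E[τ | X_0 = 76] = 5852

Let v_k = E[τ | X_0 = k]. Boundary: v_0 = v_153 = 0. Recurrence: v_k = 1 + (v_{k-1} + v_{k+1})/2 for 1 ≤ k ≤ 152. The particular solution to v_k − (v_{k-1} + v_{k+1})/2 = 1 is v_k = −k^2. Adding homogeneous solution A + B k and matching boundaries gives v_k = k (153 − k). Substituting k = 76: v_76 = 76 · 77 = 5852.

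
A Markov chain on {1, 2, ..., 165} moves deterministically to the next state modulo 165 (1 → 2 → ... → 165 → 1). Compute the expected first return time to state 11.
E[T_11 | X_0 = 11] = 165

The chain cycles deterministically, so starting at state 11 it returns in exactly 165 steps. Equivalently, the stationary distribution is uniform π_j = 1/165 for every state j, so by Kac's formula E[T_11] = 1/π_11 = 165.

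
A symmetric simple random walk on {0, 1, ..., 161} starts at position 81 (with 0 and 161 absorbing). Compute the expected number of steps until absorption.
E[τ | X_0 = 81] = 6480

Let v_k = E[τ | X_0 = k]. Boundary: v_0 = v_161 = 0. Recurrence: v_k = 1 + (v_{k-1} + v_{k+1})/2 for 1 ≤ k ≤ 160. The particular solution to v_k − (v_{k-1} + v_{k+1})/2 = 1 is v_k = −k^2. Adding homogeneous solution A + B k and matching boundaries gives v_k = k (161 − k). Substituting k = 81: v_81 = 81 · 80 = 6480.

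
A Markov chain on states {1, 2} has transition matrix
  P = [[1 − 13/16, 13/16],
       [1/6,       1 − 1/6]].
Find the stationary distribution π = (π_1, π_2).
π_1 = 8/47, π_2 = 39/47

Solve πP = π with π_1 + π_2 = 1. From πP = π: π_1 · (1 − 13/16) + π_2 · 1/6 = π_1 ⇒ π_2 · 1/6 = π_1 · 13/16 ⇒ π_2/π_1 = (13/16)/(1/6) = 39/8. Together with π_1 + π_2 = 1:
  π_1 = (1/6)/(13/16 + 1/6) = (1/6)/(47/48) = 8/47,
  π_2 = (13/16)/(13/16 + 1/6) = (13/16)/(47/48) = 39/47.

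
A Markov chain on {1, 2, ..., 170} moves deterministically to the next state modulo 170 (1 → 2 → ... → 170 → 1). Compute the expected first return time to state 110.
E[T_110 | X_0 = 110] = 170

The chain cycles deterministically, so starting at state 110 it returns in exactly 170 steps. Equivalently, the stationary distribution is uniform π_j = 1/170 for every state j, so by Kac's formula E[T_110] = 1/π_110 = 170.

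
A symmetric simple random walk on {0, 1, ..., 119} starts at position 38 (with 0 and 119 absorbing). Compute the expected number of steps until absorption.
E[τ | X_0 = 38] = 3078

Let v_k = E[τ | X_0 = k]. Boundary: v_0 = v_119 = 0. Recurrence: v_k = 1 + (v_{k-1} + v_{k+1})/2 for 1 ≤ k ≤ 118. The particular solution to v_k − (v_{k-1} + v_{k+1})/2 = 1 is v_k = −k^2. Adding homogeneous solution A + B k and matching boundaries gives v_k = k (119 − k). Substituting k = 38: v_38 = 38 · 81 = 3078.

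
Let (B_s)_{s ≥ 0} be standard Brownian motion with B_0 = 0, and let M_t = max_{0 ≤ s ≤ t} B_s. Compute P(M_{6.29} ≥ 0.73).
P(M_{6.29} ≥ 0.73) = 2·P(B_{6.29} ≥ 0.73) = 2(1 − Φ(0.73/√6.29)) ≈ 0.7710

By the reflection principle for Brownian motion, P(M_t ≥ a) = 2 · P(B_t ≥ a) for a ≥ 0. Since B_t ~ N(0, t), P(B_t ≥ 0.73) = 1 − Φ(0.73/√t) = 1 − Φ(0.73/√6.29) = 1 − Φ(0.2911). So
  P(M_{6.29} ≥ 0.73) = 2(1 − Φ(0.2911)) ≈ 0.7710.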